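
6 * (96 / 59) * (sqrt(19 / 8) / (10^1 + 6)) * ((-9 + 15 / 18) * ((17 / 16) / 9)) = -833 * sqrt(38) / 5664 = -0.91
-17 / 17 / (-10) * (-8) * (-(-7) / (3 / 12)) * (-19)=2128 / 5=425.60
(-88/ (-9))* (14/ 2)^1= 616/ 9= 68.44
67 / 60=1.12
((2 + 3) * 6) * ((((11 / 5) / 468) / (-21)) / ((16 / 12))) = -11 / 2184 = -0.01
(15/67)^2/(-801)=-25/399521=-0.00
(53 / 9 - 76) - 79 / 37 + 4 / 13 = -311422 / 4329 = -71.94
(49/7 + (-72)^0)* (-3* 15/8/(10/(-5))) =45/2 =22.50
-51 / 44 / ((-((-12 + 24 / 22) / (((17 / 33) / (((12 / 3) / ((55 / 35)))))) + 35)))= -867 / 14140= -0.06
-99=-99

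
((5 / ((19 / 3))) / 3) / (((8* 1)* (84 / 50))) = 125 / 6384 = 0.02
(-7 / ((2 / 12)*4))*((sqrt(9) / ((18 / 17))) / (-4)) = 119 / 16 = 7.44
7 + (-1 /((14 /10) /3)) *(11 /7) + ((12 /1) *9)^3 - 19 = 61725135 /49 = 1259696.63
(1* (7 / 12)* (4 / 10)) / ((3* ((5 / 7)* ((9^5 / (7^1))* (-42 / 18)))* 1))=-49 / 8857350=-0.00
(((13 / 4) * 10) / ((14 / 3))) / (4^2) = 195 / 448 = 0.44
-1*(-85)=85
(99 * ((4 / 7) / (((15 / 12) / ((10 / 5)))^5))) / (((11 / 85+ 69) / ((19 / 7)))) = 1047822336 / 44988125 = 23.29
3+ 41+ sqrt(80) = 4 * sqrt(5)+ 44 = 52.94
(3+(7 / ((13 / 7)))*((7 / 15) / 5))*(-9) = -30.17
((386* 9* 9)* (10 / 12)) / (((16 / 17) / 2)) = 442935 / 8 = 55366.88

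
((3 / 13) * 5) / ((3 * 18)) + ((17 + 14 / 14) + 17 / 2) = 3103 / 117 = 26.52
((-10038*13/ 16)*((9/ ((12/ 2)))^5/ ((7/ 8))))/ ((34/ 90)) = -101925135/ 544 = -187362.38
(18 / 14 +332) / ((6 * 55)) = 2333 / 2310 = 1.01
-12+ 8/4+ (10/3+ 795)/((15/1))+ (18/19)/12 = 14809/342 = 43.30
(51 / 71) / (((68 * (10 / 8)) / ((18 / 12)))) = 9 / 710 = 0.01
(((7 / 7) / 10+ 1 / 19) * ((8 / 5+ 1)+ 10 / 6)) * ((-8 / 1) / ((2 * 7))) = -3712 / 9975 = -0.37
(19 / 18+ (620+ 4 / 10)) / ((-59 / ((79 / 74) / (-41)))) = 4418549 / 16110540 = 0.27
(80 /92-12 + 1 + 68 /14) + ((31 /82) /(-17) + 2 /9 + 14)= 18031079 /2019906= 8.93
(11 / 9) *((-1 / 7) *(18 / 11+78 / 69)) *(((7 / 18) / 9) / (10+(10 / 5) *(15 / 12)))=-0.00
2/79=0.03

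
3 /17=0.18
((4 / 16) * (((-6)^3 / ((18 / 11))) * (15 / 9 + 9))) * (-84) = 29568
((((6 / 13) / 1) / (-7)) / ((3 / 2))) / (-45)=4 / 4095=0.00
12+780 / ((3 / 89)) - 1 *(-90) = 23242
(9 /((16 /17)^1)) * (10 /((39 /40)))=1275 /13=98.08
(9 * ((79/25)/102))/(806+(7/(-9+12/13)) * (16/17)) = 711/2053220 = 0.00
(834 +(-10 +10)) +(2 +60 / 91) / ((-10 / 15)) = 75531 / 91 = 830.01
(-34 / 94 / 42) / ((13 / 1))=-17 / 25662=-0.00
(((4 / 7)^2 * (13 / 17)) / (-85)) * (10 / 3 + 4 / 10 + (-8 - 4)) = 25792 / 1062075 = 0.02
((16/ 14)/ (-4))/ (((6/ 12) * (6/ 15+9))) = -20/ 329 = -0.06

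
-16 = -16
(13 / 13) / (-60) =-1 / 60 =-0.02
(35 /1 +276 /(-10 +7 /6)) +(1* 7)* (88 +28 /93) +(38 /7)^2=157310267 /241521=651.33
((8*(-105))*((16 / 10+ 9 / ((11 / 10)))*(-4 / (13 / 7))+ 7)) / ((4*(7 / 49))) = 2957346 / 143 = 20680.74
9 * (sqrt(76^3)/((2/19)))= 12996 * sqrt(19)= 56648.25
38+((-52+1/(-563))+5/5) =-7320/563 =-13.00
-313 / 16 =-19.56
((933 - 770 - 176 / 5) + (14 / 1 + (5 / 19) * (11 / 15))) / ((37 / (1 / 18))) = 20234 / 94905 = 0.21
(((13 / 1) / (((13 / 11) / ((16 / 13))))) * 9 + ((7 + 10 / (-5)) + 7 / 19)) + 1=31669 / 247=128.21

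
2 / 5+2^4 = 82 / 5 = 16.40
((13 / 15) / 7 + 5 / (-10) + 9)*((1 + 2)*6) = 5433 / 35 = 155.23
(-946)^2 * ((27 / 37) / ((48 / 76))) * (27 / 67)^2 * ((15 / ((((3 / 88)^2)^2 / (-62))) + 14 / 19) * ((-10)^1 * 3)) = 576097237517087739420 / 166093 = 3468522078095330.56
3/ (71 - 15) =3/ 56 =0.05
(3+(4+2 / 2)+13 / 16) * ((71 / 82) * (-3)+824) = 9497055 / 1312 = 7238.61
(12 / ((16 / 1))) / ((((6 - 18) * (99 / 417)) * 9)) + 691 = 3283493 / 4752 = 690.97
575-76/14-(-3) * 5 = 4092/7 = 584.57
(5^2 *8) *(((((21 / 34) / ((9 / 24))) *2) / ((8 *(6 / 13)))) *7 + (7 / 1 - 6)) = 73900 / 51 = 1449.02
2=2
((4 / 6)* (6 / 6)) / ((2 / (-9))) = -3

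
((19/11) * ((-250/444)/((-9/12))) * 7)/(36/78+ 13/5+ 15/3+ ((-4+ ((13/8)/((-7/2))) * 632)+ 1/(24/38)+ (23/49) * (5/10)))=-423605000/13418940183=-0.03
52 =52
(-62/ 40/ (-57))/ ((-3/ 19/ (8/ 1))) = -62/ 45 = -1.38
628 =628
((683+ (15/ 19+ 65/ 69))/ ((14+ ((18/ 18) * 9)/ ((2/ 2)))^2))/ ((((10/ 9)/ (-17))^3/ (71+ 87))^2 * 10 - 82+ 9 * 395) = 23955459933032288469729/ 64275381021888215444090981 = 0.00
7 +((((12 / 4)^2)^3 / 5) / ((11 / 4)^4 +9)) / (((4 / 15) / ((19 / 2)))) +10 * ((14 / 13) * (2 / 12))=57670279 / 660855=87.27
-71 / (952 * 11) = -0.01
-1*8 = -8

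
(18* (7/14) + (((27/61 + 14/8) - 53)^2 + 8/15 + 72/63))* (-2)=-5184.13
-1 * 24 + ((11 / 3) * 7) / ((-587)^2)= -24808891 / 1033707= -24.00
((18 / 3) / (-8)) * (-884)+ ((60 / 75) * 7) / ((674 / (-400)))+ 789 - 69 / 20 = 9740827 / 6740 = 1445.23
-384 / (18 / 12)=-256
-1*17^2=-289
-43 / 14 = -3.07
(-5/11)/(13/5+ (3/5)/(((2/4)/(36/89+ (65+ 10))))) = -2225/455653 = -0.00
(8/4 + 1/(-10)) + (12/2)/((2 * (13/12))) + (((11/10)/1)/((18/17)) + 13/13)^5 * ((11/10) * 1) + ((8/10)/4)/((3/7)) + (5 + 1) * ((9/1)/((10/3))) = 1476167649044801/24564384000000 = 60.09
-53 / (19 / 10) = -530 / 19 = -27.89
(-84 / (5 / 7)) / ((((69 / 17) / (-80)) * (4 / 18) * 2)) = 119952 / 23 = 5215.30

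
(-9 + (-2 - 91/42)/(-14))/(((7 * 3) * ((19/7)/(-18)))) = 731/266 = 2.75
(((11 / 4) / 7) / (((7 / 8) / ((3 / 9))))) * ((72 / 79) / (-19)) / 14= -264 / 514843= -0.00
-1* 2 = -2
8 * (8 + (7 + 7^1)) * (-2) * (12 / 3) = -1408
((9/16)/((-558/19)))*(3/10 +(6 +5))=-2147/9920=-0.22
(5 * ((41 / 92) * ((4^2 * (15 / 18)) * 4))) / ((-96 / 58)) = -29725 / 414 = -71.80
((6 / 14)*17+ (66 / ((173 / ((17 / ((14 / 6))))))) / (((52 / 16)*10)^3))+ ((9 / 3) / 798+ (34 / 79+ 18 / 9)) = 9704166399481 / 998377766750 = 9.72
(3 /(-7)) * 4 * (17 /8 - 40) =909 /14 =64.93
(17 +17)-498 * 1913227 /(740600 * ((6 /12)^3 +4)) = -282972632 /1018325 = -277.88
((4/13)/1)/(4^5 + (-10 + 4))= 2/6617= 0.00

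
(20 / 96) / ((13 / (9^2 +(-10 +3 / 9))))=535 / 468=1.14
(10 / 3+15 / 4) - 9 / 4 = 29 / 6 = 4.83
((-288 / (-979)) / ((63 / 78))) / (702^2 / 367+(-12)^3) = -76336 / 80735193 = -0.00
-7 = -7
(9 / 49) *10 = 90 / 49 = 1.84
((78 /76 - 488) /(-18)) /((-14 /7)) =-18505 /1368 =-13.53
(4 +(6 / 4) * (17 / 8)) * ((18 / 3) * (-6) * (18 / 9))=-1035 / 2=-517.50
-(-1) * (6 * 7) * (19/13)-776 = -9290/13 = -714.62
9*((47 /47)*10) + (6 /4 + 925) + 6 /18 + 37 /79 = 482201 /474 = 1017.30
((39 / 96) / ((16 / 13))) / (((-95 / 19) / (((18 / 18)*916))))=-38701 / 640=-60.47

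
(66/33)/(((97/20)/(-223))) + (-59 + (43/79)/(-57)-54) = -89528314/436791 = -204.97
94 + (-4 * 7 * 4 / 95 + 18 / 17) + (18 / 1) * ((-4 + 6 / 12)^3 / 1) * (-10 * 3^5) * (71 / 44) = 3026230.87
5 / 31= 0.16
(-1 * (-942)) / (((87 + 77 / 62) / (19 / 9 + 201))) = 35587504 / 16413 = 2168.25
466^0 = 1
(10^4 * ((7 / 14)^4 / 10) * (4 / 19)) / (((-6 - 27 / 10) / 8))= -20000 / 1653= -12.10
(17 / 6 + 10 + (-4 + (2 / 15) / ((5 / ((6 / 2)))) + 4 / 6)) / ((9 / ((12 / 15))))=958 / 1125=0.85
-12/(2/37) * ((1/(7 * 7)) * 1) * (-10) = 45.31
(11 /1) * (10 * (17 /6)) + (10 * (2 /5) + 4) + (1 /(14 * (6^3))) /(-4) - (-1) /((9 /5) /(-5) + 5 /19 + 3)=108936877 /340416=320.01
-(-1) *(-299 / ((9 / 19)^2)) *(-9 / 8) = 107939 / 72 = 1499.15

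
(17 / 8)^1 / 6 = 0.35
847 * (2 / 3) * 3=1694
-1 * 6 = -6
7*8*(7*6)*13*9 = 275184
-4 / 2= -2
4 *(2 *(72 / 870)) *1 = 96 / 145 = 0.66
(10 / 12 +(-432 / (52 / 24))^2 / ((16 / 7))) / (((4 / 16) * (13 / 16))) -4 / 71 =40070812772 / 467961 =85628.53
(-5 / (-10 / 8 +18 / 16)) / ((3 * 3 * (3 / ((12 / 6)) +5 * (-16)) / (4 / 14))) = -160 / 9891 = -0.02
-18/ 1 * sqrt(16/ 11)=-72 * sqrt(11)/ 11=-21.71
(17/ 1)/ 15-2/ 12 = 0.97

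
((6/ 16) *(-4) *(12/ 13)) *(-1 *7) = 126/ 13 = 9.69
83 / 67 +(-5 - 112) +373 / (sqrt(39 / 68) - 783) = -1615315232 / 13896671 - 746 *sqrt(663) / 41690013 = -116.24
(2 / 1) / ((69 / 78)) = 52 / 23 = 2.26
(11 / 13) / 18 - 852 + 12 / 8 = -99503 / 117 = -850.45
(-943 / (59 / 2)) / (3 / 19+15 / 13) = -232921 / 9558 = -24.37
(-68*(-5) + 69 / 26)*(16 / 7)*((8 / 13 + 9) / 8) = 1113625 / 1183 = 941.36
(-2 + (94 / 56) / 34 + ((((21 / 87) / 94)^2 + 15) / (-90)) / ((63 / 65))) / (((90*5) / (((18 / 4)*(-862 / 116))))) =65527961533751 / 415443221071200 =0.16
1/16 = 0.06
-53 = -53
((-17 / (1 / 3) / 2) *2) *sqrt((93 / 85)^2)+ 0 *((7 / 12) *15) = -279 / 5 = -55.80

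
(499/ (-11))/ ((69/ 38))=-18962/ 759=-24.98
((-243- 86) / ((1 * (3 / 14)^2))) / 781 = -64484 / 7029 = -9.17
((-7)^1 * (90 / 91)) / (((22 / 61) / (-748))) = 186660 / 13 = 14358.46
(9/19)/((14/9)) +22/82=6247/10906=0.57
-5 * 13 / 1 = -65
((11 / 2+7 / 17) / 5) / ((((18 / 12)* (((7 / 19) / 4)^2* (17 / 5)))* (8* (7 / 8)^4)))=198139904 / 34000561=5.83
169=169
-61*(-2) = 122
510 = 510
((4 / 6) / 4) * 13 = 13 / 6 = 2.17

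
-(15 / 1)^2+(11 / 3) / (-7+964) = -58724 / 261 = -225.00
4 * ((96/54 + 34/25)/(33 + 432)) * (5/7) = 2824/146475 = 0.02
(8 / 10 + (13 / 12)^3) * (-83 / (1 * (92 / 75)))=-7427255 / 52992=-140.16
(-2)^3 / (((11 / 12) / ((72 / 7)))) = -6912 / 77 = -89.77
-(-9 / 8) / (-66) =-3 / 176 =-0.02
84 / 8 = 10.50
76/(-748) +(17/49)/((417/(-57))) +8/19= 6582866/24199483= 0.27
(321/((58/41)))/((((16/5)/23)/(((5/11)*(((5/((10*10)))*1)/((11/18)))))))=60.65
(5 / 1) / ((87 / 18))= 30 / 29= 1.03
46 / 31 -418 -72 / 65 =-841512 / 2015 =-417.62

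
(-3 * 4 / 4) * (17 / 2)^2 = -867 / 4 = -216.75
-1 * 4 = -4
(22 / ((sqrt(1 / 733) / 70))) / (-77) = -20 * sqrt(733) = -541.48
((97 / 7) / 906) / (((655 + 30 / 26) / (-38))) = -23959 / 27048630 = -0.00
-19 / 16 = -1.19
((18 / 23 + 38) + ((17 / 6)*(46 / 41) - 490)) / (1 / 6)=-2535002 / 943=-2688.23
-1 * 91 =-91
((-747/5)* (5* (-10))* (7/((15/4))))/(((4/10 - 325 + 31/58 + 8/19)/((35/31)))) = -896366800/18427237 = -48.64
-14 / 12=-1.17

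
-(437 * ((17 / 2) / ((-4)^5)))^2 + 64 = 213245415 / 4194304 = 50.84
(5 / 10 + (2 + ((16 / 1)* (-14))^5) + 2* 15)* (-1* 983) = 1108724399670889 / 2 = 554362199835444.50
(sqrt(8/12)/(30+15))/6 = sqrt(6)/810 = 0.00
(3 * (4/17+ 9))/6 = 157/34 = 4.62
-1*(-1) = 1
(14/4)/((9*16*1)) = 0.02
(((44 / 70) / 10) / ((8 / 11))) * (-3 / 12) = -121 / 5600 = -0.02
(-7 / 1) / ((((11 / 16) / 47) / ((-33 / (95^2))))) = 15792 / 9025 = 1.75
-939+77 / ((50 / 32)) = -22243 / 25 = -889.72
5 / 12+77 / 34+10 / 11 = 8057 / 2244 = 3.59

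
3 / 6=1 / 2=0.50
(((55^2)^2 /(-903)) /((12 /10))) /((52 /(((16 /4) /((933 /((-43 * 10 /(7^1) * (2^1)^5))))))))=7320500000 /5348889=1368.60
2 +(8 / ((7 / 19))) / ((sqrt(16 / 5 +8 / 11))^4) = 3.41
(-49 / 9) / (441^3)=-1 / 15752961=-0.00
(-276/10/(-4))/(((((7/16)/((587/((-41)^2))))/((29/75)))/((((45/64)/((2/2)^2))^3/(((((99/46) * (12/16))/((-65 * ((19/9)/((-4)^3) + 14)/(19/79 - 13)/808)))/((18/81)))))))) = 372013129324525/41453529373605888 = 0.01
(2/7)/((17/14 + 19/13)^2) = 9464/237169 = 0.04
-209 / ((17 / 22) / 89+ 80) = -409222 / 156657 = -2.61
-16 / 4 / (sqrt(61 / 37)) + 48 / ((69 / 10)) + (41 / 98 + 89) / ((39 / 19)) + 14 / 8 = 3063191 / 58604 - 4*sqrt(2257) / 61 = 49.15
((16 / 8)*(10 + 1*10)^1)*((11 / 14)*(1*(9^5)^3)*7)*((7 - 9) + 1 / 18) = -88075650951599850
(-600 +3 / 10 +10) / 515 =-5897 / 5150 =-1.15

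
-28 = -28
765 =765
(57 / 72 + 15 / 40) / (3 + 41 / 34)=119 / 429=0.28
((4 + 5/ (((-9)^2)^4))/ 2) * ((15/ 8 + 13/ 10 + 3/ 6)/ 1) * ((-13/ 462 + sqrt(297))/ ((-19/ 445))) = 1394541614011/ 287896470048-750907022929 * sqrt(33)/ 1454022576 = -2961.84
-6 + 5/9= -49/9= -5.44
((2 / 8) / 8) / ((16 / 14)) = 7 / 256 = 0.03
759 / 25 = 30.36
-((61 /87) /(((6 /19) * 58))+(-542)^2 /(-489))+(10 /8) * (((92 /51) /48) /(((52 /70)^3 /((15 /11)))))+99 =45406746143644309 /64879537117824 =699.86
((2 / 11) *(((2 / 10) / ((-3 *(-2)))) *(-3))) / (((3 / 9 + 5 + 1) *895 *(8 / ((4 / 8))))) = -3 / 14964400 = -0.00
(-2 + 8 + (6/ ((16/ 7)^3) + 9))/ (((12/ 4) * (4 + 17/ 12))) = 31749/ 33280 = 0.95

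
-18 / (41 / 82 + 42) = -36 / 85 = -0.42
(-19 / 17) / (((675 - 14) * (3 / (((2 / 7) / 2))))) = -19 / 235977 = -0.00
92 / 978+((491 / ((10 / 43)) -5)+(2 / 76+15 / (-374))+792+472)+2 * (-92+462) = 71414445721 / 17374170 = 4110.38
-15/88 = -0.17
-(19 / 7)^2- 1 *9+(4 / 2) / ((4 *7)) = -1597 / 98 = -16.30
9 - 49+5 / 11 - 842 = -9697 / 11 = -881.55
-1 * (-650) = 650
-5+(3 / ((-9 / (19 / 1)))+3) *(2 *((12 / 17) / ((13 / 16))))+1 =-2164 / 221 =-9.79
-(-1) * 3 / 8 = 3 / 8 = 0.38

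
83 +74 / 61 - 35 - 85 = -35.79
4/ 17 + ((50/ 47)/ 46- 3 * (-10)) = 556059/ 18377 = 30.26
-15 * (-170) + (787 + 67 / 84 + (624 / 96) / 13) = 280417 / 84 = 3338.30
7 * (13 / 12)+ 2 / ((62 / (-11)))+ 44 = 19057 / 372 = 51.23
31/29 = 1.07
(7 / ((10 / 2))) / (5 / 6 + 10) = 42 / 325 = 0.13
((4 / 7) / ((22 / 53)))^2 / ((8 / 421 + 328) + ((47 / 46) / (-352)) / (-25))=174077100800 / 30130790236393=0.01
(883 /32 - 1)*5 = 4255 /32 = 132.97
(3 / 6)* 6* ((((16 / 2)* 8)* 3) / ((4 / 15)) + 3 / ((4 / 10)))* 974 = 2125755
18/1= 18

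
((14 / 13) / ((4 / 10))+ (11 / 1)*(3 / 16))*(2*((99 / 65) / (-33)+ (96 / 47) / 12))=374831 / 317720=1.18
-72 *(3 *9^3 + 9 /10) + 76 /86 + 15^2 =-33820127 /215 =-157302.92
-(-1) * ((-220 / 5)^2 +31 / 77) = 149103 / 77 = 1936.40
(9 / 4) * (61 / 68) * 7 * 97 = 372771 / 272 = 1370.48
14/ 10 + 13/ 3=86/ 15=5.73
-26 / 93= -0.28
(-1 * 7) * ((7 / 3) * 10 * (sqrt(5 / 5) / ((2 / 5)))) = -1225 / 3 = -408.33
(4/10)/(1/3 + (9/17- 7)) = -102/1565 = -0.07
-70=-70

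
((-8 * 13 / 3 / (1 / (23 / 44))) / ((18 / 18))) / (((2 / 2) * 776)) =-299 / 12804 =-0.02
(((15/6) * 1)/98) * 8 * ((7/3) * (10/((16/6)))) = 25/14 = 1.79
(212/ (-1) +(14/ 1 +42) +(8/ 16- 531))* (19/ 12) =-26087/ 24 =-1086.96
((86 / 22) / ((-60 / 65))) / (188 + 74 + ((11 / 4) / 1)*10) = -559 / 38214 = -0.01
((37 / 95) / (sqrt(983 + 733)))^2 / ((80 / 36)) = 4107 / 103246000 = 0.00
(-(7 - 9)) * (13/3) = 26/3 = 8.67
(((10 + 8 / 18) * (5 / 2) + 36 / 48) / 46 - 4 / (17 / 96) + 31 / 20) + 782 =107195173 / 140760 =761.55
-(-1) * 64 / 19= 64 / 19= 3.37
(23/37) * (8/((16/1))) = 23/74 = 0.31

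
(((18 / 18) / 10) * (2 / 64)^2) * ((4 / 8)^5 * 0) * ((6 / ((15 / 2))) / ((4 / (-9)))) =0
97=97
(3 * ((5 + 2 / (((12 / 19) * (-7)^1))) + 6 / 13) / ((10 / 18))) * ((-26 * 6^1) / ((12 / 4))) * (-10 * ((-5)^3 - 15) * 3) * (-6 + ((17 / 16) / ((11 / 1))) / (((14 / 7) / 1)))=773526375 / 22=35160289.77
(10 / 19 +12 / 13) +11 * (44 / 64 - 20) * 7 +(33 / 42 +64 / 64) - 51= -42459465 / 27664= -1534.83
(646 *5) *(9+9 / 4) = 72675 / 2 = 36337.50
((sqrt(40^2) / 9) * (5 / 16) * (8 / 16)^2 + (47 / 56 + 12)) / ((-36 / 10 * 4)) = -16615 / 18144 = -0.92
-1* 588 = -588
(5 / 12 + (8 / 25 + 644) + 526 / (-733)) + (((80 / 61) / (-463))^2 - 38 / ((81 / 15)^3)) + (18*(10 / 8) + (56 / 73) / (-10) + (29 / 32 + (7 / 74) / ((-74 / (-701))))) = 614627339925489803720060347 / 920096152021236447525600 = 668.00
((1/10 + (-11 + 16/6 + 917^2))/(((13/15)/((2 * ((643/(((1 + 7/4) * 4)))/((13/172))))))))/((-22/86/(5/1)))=-599837417793220/20449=-29333337463.60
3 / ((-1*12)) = -0.25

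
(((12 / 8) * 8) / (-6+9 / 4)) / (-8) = 2 / 5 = 0.40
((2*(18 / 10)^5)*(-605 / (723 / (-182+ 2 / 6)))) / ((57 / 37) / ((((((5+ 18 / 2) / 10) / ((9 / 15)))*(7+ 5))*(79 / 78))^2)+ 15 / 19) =49608514888050888 / 6833788197625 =7259.30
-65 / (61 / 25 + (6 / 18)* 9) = -11.95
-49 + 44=-5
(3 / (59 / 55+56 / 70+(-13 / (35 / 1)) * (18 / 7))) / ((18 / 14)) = 18865 / 7419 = 2.54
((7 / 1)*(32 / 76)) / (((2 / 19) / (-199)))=-5572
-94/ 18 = -47/ 9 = -5.22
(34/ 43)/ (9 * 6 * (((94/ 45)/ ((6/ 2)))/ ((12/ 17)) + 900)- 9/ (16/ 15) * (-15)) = 8160/ 503407837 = 0.00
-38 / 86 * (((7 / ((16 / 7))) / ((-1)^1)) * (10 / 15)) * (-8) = -931 / 129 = -7.22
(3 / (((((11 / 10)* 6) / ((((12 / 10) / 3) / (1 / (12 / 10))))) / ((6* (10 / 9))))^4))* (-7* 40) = -46.42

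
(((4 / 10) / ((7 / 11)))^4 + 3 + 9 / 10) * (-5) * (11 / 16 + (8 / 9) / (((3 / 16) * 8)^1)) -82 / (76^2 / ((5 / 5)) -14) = -2772169511813 / 106723764000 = -25.98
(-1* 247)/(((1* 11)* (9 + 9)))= -247/198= -1.25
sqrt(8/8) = 1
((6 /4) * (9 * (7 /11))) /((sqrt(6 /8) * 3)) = 3.31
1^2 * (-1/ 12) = -1/ 12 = -0.08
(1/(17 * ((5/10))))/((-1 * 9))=-2/153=-0.01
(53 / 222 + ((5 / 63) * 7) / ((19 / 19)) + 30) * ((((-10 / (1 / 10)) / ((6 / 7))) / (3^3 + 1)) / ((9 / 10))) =-2563625 / 17982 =-142.57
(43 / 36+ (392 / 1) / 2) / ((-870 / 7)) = -49693 / 31320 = -1.59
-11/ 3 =-3.67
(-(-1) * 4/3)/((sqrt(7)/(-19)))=-76 * sqrt(7)/21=-9.58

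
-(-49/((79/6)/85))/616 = 1785/3476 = 0.51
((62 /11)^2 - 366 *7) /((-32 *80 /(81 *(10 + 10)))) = 12399399 /7744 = 1601.16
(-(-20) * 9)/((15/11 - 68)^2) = 21780/537289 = 0.04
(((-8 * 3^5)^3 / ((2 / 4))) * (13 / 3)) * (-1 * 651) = 41449745046528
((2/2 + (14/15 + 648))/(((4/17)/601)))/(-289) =-5859149/1020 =-5744.26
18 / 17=1.06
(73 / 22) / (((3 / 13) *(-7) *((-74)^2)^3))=-949 / 75863398461312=-0.00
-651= -651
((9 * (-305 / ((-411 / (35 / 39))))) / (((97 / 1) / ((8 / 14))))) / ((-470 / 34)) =-20740 / 8119579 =-0.00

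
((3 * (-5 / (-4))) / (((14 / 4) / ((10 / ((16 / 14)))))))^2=5625 / 64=87.89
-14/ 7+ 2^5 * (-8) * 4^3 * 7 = -114690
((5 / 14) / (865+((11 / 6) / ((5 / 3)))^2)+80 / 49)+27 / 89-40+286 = 93659025379 / 377754181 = 247.94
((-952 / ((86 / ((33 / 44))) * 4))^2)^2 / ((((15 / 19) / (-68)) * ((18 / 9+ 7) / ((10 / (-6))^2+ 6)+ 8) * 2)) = -88.56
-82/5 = -16.40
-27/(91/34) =-10.09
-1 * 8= -8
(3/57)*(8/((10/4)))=16/95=0.17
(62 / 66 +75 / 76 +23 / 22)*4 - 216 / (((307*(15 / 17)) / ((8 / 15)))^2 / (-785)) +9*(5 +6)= 274649923578 / 2462255125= 111.54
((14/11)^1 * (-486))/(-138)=1134/253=4.48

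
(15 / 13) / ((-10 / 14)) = -21 / 13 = -1.62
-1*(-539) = 539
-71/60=-1.18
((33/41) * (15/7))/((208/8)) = 495/7462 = 0.07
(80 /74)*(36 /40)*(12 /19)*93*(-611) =-24547536 /703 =-34918.26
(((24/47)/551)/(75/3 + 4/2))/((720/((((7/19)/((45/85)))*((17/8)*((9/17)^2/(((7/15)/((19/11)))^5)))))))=115745625/8432792699408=0.00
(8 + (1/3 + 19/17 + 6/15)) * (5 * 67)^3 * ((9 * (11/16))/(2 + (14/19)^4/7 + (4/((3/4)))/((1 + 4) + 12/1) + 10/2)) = 1384589336154975/4444511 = 311527935.50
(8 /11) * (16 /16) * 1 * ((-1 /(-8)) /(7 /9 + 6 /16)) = 72 /913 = 0.08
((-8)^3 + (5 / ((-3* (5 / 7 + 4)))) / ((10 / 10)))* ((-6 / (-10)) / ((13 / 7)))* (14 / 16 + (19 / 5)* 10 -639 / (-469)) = -7657702033 / 1149720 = -6660.49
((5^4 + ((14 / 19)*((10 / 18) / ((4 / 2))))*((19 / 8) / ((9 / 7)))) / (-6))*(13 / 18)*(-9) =5268185 / 7776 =677.49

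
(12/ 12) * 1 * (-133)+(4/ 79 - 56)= -14927/ 79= -188.95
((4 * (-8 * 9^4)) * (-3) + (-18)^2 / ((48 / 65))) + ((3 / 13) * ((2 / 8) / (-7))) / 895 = 51334355913 / 81445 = 630294.75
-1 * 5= -5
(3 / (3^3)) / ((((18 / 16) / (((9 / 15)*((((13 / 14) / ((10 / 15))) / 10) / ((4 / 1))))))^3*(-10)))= -2197 / 30870000000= -0.00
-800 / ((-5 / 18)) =2880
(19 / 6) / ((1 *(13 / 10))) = 95 / 39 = 2.44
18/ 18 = 1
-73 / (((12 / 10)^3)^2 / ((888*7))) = -295421875 / 1944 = -151965.99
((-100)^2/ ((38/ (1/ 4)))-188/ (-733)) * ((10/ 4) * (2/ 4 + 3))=16096885/ 27854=577.90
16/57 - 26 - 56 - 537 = -35267/57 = -618.72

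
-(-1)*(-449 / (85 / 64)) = -28736 / 85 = -338.07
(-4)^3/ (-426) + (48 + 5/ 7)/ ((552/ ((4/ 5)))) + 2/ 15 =8097/ 22862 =0.35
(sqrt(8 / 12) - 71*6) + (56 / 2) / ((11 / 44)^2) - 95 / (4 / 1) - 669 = -2683 / 4 + sqrt(6) / 3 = -669.93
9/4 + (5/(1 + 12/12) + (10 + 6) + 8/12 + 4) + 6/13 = 4037/156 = 25.88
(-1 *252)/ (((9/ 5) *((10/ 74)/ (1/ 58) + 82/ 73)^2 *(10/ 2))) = -0.35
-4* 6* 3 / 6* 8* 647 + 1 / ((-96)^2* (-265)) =-151692410881 / 2442240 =-62112.00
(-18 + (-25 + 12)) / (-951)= 31 / 951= 0.03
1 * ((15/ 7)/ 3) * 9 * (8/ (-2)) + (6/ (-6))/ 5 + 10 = -557/ 35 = -15.91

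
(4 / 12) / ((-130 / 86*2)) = -43 / 390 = -0.11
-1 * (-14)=14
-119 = -119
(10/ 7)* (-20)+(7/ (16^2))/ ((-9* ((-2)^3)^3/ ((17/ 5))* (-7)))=-1179648119/ 41287680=-28.57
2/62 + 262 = 8123/31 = 262.03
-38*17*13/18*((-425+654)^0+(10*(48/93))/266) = -103207/217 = -475.61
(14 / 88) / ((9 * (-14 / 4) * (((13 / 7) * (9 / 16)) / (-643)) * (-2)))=-18004 / 11583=-1.55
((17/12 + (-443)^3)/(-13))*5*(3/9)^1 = 5216298335/468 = 11145936.61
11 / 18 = 0.61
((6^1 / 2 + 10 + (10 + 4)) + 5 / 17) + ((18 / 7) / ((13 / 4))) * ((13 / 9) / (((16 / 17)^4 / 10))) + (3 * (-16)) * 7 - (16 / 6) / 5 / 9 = -19359034477 / 65802240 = -294.20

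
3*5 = 15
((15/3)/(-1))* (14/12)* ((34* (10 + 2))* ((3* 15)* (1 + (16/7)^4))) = -1039436100/343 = -3030425.95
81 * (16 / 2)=648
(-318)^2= 101124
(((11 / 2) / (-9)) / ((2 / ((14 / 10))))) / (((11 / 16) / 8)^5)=-60129542144 / 658845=-91265.08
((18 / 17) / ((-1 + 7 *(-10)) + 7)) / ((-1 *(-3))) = -3 / 544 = -0.01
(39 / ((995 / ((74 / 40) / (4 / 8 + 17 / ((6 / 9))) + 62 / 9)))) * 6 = 32573 / 19900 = 1.64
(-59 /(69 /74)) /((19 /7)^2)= -213934 /24909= -8.59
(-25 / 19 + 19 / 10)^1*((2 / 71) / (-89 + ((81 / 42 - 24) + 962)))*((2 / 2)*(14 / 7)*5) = 1036 / 5356879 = 0.00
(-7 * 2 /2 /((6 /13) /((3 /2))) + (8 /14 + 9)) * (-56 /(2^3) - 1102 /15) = 148461 /140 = 1060.44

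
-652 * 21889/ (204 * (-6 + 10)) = -3567907/ 204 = -17489.74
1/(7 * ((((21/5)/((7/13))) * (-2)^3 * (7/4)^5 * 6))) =-320/13764933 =-0.00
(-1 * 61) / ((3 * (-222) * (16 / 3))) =61 / 3552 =0.02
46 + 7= 53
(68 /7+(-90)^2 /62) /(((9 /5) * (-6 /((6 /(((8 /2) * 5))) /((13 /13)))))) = -15229 /3906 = -3.90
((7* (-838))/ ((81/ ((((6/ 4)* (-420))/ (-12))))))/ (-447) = 102655/ 12069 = 8.51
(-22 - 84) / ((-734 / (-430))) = -62.10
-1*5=-5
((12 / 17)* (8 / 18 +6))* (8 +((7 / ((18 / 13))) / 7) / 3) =51620 / 1377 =37.49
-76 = -76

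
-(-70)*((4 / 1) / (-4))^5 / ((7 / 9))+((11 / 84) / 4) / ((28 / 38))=-423151 / 4704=-89.96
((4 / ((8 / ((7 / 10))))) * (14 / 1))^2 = 2401 / 100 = 24.01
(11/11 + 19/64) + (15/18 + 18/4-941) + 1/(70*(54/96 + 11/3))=-1274625287/1364160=-934.37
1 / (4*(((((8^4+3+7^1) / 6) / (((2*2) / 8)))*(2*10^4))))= 3 / 328480000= 0.00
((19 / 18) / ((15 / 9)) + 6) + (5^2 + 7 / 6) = 164 / 5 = 32.80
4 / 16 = 1 / 4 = 0.25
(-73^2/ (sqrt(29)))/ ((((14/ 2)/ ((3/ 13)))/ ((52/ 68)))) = -15987 *sqrt(29)/ 3451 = -24.95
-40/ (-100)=2/ 5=0.40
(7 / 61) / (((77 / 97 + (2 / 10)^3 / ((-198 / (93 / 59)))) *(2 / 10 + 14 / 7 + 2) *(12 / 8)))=157382500 / 6858243969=0.02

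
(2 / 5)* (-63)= -126 / 5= -25.20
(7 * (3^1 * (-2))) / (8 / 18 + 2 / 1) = -189 / 11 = -17.18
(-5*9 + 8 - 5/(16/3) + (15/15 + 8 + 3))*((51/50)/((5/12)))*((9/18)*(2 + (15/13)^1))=-520659/5200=-100.13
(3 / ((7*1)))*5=15 / 7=2.14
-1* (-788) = 788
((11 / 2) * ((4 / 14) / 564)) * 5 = 55 / 3948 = 0.01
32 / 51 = 0.63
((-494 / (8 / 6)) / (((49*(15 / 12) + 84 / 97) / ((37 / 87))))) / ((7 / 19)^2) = -640040726 / 34247521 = -18.69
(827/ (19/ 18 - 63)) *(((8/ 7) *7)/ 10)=-59544/ 5575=-10.68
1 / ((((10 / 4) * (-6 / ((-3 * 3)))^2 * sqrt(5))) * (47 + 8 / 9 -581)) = -81 * sqrt(5) / 239900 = -0.00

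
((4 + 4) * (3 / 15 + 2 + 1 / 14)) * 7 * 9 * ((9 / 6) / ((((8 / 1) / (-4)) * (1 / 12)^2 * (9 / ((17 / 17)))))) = -68688 / 5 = -13737.60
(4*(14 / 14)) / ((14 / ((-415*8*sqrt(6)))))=-6640*sqrt(6) / 7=-2323.52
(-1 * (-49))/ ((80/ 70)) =343/ 8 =42.88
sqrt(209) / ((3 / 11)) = 11 * sqrt(209) / 3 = 53.01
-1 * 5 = -5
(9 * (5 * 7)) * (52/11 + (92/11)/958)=7860510/5269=1491.84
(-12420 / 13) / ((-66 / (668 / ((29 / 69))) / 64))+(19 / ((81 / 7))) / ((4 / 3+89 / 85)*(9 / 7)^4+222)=110362315924106075 / 74951264817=1472454.35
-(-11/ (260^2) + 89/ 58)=-3007881/ 1960400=-1.53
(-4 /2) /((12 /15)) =-5 /2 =-2.50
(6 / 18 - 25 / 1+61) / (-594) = -0.06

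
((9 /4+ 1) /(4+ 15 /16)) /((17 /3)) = 156 /1343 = 0.12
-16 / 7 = -2.29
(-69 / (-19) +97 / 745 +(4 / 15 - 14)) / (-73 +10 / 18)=635163 / 4614530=0.14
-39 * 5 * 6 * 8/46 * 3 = -14040/23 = -610.43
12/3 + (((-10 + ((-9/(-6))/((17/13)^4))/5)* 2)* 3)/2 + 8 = -14776731/835210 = -17.69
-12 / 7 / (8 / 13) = -2.79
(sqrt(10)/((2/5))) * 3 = 15 * sqrt(10)/2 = 23.72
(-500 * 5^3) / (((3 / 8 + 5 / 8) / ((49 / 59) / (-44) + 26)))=-1053859375 / 649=-1623820.30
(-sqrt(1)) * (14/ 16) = -7/ 8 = -0.88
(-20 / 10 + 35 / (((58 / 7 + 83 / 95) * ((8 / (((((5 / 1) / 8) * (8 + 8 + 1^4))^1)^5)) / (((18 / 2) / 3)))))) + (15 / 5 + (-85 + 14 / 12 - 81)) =928666915919759 / 4790157312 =193869.82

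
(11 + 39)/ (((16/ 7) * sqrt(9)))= 175/ 24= 7.29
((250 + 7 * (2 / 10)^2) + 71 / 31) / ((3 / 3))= 195742 / 775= 252.57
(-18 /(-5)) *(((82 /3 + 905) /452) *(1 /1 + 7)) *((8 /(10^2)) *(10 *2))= 268512 /2825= 95.05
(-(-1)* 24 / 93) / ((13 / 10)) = 80 / 403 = 0.20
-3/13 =-0.23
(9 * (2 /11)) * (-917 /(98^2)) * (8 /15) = -1572 /18865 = -0.08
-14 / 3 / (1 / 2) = -28 / 3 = -9.33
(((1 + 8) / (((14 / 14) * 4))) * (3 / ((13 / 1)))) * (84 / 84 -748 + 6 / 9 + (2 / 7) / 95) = -1030797 / 2660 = -387.52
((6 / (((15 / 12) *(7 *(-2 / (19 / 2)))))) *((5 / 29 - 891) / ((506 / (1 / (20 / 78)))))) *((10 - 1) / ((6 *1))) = 86143473 / 2567950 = 33.55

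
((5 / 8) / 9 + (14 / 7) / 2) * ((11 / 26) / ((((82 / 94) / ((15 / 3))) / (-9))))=-199045 / 8528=-23.34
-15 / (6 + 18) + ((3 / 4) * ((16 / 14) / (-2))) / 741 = -8653 / 13832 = -0.63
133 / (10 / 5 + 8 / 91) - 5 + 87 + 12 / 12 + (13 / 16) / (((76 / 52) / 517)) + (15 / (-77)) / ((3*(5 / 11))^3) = 207815651 / 478800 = 434.03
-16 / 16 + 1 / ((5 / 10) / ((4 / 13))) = -0.38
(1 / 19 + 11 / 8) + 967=147201 / 152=968.43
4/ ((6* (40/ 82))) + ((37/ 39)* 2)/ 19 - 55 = -396683/ 7410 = -53.53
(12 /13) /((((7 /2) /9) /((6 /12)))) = 1.19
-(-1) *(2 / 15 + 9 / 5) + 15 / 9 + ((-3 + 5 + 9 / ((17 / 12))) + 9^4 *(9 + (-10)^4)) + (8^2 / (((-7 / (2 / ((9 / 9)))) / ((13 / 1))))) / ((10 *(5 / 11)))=195365300751 / 2975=65669008.66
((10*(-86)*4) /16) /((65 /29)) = -1247 /13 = -95.92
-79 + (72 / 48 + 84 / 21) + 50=-47 / 2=-23.50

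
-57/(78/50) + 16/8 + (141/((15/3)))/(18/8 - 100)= -885127/25415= -34.83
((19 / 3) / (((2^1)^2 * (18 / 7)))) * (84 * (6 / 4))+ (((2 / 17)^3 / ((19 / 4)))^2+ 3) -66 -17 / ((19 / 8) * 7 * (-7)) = 75468113498839 / 5123633496492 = 14.73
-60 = -60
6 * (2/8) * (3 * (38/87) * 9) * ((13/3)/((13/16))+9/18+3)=9063/58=156.26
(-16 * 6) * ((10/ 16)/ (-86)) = 30/ 43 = 0.70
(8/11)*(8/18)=32/99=0.32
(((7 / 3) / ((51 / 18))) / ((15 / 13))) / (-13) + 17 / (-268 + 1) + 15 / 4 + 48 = 1562367 / 30260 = 51.63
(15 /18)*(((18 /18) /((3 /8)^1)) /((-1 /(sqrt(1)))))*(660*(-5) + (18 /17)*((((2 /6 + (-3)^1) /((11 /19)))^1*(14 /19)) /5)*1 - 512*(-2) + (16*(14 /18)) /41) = 5058.70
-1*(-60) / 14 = 30 / 7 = 4.29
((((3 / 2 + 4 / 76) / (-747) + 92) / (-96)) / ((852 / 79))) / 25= -206304787 / 58043692800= -0.00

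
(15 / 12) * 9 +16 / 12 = 151 / 12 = 12.58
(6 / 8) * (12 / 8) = 9 / 8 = 1.12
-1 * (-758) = 758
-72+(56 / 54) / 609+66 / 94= -7871311 / 110403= -71.30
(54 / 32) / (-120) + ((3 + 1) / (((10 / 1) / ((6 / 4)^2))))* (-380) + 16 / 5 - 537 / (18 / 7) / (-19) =-11958977 / 36480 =-327.82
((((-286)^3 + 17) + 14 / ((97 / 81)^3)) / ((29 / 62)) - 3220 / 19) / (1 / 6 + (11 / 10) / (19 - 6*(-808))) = -918083552265436943835 / 3063562157716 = -299678447.83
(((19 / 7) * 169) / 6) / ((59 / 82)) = 131651 / 1239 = 106.26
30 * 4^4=7680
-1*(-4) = 4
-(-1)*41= 41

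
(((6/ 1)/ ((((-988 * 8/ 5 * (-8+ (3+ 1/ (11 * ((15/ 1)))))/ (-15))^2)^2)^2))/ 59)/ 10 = 329999218378515279293060302734375/ 191005185506093017734516197318734002798137302242163687424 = 0.00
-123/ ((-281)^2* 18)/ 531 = -41/ 251569746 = -0.00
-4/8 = -1/2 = -0.50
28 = 28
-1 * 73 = -73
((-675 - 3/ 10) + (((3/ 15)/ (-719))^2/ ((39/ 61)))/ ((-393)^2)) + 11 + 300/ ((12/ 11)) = -60612458056931893/ 155696013503550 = -389.30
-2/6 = -1/3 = -0.33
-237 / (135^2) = -79 / 6075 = -0.01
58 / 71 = 0.82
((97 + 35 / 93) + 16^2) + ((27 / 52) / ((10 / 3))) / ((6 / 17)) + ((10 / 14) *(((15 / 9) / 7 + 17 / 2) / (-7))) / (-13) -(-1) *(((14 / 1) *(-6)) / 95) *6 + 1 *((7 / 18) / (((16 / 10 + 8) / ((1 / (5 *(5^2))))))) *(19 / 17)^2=5714899474028287 / 16394733482400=348.58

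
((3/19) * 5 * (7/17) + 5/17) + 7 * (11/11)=2461/323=7.62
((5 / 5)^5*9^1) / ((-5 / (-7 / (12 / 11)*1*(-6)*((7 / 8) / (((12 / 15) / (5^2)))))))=-121275 / 64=-1894.92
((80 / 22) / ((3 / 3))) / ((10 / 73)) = 292 / 11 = 26.55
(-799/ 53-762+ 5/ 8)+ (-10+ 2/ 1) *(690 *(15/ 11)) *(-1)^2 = -38728565/ 4664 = -8303.72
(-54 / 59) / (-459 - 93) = 9 / 5428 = 0.00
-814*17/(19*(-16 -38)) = 6919/513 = 13.49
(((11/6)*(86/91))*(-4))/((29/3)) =-1892/2639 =-0.72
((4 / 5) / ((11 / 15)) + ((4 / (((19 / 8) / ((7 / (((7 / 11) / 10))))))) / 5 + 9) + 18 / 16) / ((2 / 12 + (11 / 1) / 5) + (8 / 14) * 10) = 8474025 / 1418692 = 5.97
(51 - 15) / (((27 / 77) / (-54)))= -5544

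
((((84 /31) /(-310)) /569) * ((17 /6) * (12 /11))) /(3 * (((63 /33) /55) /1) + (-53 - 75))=15708 /42310439993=0.00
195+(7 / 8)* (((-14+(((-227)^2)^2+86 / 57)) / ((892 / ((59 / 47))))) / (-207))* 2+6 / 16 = -62120375933731 / 1978645104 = -31395.41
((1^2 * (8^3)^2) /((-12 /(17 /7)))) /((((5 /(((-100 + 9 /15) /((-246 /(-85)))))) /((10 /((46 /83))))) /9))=55806427136 /943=59179668.22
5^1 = 5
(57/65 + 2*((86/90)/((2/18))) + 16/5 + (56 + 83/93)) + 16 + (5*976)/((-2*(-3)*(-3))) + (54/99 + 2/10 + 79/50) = -348333247/1994850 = -174.62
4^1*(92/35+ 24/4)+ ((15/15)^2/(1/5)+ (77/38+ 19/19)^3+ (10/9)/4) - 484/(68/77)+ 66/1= -121811184547/293839560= -414.55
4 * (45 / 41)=180 / 41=4.39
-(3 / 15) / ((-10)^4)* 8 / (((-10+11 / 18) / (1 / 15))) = 3 / 2640625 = 0.00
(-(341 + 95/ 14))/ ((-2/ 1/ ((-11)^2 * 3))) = 1767447/ 28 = 63123.11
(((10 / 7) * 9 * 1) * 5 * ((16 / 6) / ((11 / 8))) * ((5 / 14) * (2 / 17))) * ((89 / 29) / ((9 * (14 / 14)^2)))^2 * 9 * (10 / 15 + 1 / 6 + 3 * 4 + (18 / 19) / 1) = 99551128000 / 1317740193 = 75.55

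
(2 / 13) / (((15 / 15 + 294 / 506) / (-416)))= -1012 / 25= -40.48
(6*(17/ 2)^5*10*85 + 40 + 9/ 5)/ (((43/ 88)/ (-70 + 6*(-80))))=-10952423956870/ 43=-254707533880.70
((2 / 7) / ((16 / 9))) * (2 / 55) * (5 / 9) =1 / 308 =0.00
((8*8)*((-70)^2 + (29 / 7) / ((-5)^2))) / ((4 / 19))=260688816 / 175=1489650.38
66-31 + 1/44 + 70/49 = 11227/308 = 36.45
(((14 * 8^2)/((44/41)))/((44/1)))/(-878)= -1148/53119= -0.02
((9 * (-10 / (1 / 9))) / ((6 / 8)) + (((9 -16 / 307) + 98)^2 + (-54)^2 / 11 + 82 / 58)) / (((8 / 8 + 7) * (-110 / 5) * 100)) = -159712895923 / 264575792800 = -0.60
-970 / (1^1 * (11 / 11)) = -970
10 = 10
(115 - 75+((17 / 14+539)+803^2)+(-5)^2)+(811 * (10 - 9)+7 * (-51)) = 9042155 / 14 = 645868.21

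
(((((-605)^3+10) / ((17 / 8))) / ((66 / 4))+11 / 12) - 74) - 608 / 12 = -14172765055 / 2244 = -6315848.95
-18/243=-2/27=-0.07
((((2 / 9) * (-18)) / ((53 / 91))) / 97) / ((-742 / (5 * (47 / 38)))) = 3055 / 5176987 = 0.00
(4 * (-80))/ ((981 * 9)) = -320/ 8829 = -0.04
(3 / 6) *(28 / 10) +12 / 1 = 13.40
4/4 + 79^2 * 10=62411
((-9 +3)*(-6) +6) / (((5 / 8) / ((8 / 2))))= 1344 / 5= 268.80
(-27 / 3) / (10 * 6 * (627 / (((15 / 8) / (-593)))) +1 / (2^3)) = 72 / 95183615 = 0.00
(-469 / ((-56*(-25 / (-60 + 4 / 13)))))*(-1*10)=-12998 / 65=-199.97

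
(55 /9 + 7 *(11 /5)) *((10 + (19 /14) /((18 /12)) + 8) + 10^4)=203664296 /945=215517.77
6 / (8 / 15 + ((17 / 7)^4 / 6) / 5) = 3.54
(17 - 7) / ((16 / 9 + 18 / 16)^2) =1.19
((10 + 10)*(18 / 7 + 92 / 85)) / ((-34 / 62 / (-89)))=23992264 / 2023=11859.74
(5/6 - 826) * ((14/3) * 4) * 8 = -1109024/9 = -123224.89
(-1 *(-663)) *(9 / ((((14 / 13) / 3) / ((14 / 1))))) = 232713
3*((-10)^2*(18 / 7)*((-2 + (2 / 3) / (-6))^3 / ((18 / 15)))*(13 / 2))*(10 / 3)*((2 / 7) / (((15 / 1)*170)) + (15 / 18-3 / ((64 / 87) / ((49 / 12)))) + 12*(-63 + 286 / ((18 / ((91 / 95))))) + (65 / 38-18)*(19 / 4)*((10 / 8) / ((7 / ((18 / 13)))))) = 3098263628481325 / 38864448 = 79719738.42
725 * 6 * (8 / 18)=5800 / 3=1933.33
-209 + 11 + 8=-190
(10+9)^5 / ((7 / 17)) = 42093683 / 7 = 6013383.29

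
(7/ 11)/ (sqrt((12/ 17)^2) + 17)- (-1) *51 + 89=66237/ 473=140.04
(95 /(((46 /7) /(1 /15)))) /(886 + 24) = 19 /17940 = 0.00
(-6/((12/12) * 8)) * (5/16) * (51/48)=-255/1024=-0.25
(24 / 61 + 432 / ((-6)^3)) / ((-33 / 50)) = 4900 / 2013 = 2.43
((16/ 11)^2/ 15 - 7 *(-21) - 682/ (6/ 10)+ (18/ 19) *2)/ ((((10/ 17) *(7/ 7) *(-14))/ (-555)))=-3060395097/ 45980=-66559.27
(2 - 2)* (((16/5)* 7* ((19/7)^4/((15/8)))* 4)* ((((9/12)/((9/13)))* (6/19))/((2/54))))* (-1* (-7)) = 0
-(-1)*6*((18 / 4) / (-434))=-27 / 434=-0.06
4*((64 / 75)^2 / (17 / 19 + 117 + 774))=155648 / 47660625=0.00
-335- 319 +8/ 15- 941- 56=-24757/ 15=-1650.47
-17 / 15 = -1.13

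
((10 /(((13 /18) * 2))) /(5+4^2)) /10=3 /91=0.03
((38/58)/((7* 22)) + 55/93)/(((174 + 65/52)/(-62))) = -989588/4695999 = -0.21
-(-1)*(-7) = -7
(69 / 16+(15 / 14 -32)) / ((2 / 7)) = -2981 / 32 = -93.16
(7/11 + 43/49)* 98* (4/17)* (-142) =-54528/11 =-4957.09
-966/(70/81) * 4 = -4471.20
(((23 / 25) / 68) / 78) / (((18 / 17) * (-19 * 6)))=-23 / 16005600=-0.00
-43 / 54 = -0.80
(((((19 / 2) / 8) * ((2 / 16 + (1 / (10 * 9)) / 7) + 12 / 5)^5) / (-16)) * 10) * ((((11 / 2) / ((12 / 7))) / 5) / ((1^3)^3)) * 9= -2186857756635503550863 / 4955453050060800000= -441.30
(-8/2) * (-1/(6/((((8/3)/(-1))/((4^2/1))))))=-1/9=-0.11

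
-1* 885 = -885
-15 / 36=-5 / 12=-0.42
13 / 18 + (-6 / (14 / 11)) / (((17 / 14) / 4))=-4531 / 306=-14.81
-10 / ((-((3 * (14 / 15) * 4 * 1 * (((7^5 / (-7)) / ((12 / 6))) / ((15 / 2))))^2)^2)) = 158203125 / 163414561377509378048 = 0.00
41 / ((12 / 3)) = 41 / 4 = 10.25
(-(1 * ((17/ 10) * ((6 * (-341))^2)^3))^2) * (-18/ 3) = 2332687995110307930209143164440854786676736/ 25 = 93307519804412317208365730000000000000000.00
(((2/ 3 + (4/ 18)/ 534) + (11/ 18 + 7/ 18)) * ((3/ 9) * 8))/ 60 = 8012/ 108135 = 0.07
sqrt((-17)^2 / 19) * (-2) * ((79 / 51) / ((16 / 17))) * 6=-1343 * sqrt(19) / 76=-77.03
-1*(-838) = 838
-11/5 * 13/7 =-143/35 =-4.09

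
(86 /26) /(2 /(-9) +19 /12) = 1548 /637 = 2.43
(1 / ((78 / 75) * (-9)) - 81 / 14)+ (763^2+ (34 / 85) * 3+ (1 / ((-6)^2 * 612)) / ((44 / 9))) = 28531267257607 / 49008960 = 582164.31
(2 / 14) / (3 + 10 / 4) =2 / 77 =0.03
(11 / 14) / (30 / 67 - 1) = -737 / 518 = -1.42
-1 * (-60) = 60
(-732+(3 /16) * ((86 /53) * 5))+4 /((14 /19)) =-2151949 /2968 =-725.05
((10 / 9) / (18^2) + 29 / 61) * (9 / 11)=42587 / 108702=0.39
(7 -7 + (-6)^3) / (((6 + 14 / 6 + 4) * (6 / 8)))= -864 / 37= -23.35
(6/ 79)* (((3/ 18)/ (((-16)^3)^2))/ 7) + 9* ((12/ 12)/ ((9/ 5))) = 46389002241/ 9277800448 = 5.00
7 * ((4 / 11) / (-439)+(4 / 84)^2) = 3065 / 304227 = 0.01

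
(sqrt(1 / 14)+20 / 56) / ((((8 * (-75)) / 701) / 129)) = -30143 / 560 - 30143 * sqrt(14) / 2800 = -94.11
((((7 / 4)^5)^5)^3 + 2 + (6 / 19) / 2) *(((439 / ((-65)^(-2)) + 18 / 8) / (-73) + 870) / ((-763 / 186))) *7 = 30535843955287594675972901805689008726472944988895633878813944247185363917 / 431551175852730265396069695438566046407505565712384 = 70758337976833960315372.75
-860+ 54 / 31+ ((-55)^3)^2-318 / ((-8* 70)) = 240267953180249 / 8680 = 27680639767.31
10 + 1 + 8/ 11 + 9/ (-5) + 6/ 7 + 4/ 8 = 8689/ 770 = 11.28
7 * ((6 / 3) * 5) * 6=420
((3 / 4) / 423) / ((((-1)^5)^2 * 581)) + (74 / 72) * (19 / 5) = 4799209 / 1228815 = 3.91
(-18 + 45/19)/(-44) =27/76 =0.36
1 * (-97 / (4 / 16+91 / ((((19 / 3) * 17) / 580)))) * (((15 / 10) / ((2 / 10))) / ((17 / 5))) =-276450 / 633683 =-0.44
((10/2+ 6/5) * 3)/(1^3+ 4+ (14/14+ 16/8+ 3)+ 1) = 31/20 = 1.55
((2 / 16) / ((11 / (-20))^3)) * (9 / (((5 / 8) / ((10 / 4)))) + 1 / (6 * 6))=-324250 / 11979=-27.07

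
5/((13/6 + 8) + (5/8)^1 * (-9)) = 1.10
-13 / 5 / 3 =-13 / 15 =-0.87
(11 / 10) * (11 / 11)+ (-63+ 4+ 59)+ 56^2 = 31371 / 10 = 3137.10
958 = 958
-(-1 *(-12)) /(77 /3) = -0.47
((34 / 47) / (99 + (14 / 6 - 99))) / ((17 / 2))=12 / 329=0.04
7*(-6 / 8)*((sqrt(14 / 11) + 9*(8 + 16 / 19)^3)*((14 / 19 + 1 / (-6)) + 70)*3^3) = -8110884559680 / 130321-1520505*sqrt(154) / 1672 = -62249025.62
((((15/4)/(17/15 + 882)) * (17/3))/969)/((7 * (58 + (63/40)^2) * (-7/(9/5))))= -18000/1193447915933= -0.00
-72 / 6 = -12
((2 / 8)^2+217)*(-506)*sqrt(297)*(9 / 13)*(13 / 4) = -4258886.44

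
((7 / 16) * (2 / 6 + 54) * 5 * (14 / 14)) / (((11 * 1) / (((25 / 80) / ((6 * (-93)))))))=-28525 / 4713984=-0.01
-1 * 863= -863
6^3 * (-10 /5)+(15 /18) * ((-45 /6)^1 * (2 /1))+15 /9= -2657 /6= -442.83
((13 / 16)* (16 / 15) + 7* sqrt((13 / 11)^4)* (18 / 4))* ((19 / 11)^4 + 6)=35528714117 / 53146830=668.50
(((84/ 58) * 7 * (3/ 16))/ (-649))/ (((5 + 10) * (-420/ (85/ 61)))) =119/ 183692960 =0.00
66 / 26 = 33 / 13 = 2.54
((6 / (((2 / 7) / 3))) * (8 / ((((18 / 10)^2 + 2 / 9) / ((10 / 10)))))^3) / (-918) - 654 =-5262606567402 / 8036395363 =-654.85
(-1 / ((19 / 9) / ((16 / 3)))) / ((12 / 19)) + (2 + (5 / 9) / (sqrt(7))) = -1.79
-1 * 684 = -684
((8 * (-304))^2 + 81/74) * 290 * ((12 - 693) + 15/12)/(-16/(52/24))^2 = -21380540219.03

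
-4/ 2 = -2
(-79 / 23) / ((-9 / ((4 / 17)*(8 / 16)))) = 0.04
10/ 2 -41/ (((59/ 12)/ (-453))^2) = -1211536531/ 3481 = -348042.67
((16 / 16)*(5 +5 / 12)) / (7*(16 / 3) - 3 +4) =13 / 92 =0.14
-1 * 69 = -69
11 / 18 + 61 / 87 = 685 / 522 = 1.31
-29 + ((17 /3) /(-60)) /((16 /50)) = -8437 /288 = -29.30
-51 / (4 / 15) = -765 / 4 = -191.25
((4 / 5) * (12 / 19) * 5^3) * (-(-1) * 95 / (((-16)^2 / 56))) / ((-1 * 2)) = -2625 / 4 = -656.25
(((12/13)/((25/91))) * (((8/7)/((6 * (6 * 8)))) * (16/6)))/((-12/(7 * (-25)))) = 0.52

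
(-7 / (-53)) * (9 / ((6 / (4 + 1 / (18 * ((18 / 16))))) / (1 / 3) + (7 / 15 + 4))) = 154980 / 1161919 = 0.13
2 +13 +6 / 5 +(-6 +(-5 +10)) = 76 / 5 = 15.20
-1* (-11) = 11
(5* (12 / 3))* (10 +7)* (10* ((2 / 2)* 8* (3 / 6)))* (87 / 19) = 1183200 / 19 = 62273.68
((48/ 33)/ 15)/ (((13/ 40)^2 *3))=5120/ 16731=0.31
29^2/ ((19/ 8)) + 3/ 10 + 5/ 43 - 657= -2471249/ 8170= -302.48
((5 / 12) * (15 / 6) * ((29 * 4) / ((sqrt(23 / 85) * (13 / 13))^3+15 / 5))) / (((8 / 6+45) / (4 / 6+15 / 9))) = 3116684375 / 1533158324 - 9921625 * sqrt(1955) / 4599474972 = 1.94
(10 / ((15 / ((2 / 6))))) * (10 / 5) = 4 / 9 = 0.44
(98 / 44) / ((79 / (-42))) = -1029 / 869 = -1.18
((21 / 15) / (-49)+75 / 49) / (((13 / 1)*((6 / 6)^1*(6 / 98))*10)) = 184 / 975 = 0.19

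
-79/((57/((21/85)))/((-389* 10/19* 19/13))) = 430234/4199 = 102.46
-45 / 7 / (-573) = 15 / 1337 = 0.01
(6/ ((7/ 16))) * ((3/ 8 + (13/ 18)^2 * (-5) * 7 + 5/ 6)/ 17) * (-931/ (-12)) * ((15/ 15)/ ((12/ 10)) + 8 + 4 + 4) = -148394351/ 8262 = -17961.07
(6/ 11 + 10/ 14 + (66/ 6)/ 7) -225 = -17107/ 77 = -222.17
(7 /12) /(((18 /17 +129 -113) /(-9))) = -357 /1160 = -0.31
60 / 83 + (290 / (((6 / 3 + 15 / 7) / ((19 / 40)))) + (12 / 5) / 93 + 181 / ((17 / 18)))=197399421 / 874820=225.65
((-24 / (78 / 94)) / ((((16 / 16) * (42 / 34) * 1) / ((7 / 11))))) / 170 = -188 / 2145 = -0.09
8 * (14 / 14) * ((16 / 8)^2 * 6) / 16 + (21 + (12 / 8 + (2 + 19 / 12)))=457 / 12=38.08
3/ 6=1/ 2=0.50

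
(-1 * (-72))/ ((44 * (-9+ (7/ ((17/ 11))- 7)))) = -102/ 715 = -0.14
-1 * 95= -95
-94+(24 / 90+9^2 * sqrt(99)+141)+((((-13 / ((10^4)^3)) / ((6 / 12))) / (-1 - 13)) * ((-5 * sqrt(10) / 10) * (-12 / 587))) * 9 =351 * sqrt(10) / 2054500000000000+709 / 15+243 * sqrt(11) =853.21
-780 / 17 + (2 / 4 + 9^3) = 23243 / 34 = 683.62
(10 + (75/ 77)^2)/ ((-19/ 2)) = -129830/ 112651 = -1.15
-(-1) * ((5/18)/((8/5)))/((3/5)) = 125/432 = 0.29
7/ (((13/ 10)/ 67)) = 4690/ 13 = 360.77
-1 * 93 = -93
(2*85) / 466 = 85 / 233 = 0.36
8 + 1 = 9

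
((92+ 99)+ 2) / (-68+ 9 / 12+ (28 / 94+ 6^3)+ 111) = 36284 / 48889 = 0.74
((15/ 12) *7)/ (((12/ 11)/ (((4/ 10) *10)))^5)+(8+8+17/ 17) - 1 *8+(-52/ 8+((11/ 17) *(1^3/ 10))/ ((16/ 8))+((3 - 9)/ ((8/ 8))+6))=119833987/ 20655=5801.69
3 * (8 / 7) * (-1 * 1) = -24 / 7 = -3.43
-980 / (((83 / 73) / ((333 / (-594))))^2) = -1787373245 / 7502121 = -238.25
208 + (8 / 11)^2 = 25232 / 121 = 208.53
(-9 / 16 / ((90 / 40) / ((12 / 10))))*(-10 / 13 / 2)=3 / 26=0.12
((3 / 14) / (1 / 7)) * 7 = 21 / 2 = 10.50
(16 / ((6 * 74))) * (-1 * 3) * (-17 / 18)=34 / 333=0.10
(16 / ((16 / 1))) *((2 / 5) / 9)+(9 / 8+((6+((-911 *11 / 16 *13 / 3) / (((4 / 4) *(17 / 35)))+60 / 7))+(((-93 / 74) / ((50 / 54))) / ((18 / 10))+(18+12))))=-17571255761 / 3170160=-5542.70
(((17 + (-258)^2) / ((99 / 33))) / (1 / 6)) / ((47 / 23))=3062726 / 47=65164.38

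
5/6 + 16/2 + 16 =149/6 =24.83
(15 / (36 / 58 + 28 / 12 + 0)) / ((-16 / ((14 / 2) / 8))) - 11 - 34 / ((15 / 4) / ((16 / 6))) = -35.46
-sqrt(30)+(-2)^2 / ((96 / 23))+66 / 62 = 1505 / 744-sqrt(30) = -3.45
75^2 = 5625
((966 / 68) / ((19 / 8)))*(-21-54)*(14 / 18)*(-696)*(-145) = -11373684000 / 323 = -35212643.96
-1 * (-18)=18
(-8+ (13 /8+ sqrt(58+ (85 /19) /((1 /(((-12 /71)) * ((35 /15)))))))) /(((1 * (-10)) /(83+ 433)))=6579 /20 - 258 * sqrt(102337838) /6745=-58.00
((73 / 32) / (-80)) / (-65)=73 / 166400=0.00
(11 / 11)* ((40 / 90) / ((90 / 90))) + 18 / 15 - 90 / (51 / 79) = -105392 / 765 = -137.77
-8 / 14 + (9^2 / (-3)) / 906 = -1271 / 2114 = -0.60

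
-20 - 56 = -76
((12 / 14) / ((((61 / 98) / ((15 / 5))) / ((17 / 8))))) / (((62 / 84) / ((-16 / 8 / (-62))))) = 22491 / 58621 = 0.38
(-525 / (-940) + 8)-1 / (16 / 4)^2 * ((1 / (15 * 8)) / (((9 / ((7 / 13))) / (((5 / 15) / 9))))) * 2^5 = 19060534 / 2227095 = 8.56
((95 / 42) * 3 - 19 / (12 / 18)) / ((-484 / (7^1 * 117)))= 4446 / 121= 36.74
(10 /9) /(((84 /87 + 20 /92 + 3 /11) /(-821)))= -626.68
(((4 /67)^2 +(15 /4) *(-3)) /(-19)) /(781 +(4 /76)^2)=3836879 /5062550552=0.00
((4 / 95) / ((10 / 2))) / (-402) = -2 / 95475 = -0.00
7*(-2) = -14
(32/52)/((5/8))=64/65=0.98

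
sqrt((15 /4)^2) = 15 /4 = 3.75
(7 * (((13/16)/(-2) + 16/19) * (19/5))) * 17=6307/32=197.09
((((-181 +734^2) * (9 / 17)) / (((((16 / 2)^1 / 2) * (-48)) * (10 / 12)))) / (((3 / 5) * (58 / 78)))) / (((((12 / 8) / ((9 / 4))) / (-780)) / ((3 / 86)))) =2571820875 / 15776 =163021.10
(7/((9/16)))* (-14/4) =-43.56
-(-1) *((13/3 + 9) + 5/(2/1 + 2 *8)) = 245/18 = 13.61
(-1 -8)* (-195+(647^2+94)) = -3766572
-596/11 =-54.18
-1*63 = -63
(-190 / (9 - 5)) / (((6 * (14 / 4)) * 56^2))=-95 / 131712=-0.00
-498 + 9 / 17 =-497.47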